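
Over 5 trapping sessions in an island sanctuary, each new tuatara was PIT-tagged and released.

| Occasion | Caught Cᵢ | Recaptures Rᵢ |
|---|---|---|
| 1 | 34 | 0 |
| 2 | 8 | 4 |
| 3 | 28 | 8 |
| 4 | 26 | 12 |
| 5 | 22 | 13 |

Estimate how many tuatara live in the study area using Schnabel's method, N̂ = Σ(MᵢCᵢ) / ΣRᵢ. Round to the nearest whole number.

N ≈ 120

Marked at large before each occasion: Mᵢ = Σⱼ<ᵢ (Cⱼ − Rⱼ) → M1=0, M2=34, M3=38, M4=58, M5=72
Σ MᵢCᵢ = 0·34 + 34·8 + 38·28 + 58·26 + 72·22 = 0 + 272 + 1064 + 1508 + 1584 = 4428
Σ Rᵢ = 0 + 4 + 8 + 12 + 13 = 37
N̂ = 4428 / 37 ≈ 119.7 → 120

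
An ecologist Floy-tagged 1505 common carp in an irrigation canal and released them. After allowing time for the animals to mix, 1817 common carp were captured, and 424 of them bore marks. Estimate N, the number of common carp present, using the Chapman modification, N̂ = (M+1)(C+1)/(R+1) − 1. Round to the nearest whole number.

N̂ = (1505+1)(1817+1)/(424+1) − 1 = 1506·1818/425 − 1
= 2737908/425 − 1 ≈ 6442.1 − 1 ≈ 6441.1 → 6441

N ≈ 6441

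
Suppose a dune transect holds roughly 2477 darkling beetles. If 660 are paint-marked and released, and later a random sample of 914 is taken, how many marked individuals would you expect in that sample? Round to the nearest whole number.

The marked fraction of the population is 660/2477, so in a sample of 914 expect C·(M/N) marked.
E[R] = 660 × 914 / 2477 = 603240 / 2477 ≈ 243.5 → 244

expected recaptures ≈ 244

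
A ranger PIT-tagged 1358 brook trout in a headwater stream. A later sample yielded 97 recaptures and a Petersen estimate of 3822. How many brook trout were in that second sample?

C = 273

From N = M·C/R: C = N·R / M = 3822·97 / 1358 = 370734 / 1358 = 273.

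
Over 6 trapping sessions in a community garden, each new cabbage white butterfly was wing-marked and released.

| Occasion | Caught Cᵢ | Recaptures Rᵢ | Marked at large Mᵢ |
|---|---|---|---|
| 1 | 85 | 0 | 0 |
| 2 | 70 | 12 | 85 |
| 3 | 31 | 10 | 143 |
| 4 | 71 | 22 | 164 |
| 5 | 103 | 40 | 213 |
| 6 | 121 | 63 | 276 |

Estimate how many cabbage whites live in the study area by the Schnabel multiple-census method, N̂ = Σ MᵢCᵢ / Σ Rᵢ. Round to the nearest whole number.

Σ MᵢCᵢ = 0·85 + 85·70 + 143·31 + 164·71 + 213·103 + 276·121 = 0 + 5950 + 4433 + 11644 + 21939 + 33396 = 77362
Σ Rᵢ = 0 + 12 + 10 + 22 + 40 + 63 = 147
N̂ = 77362 / 147 ≈ 526.3 → 526

N ≈ 526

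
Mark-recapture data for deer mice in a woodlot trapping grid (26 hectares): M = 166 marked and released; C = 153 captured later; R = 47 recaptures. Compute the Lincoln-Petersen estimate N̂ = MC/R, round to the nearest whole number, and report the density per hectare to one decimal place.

N̂ = 166·153/47 = 25398/47 ≈ 540.4 → 540
Density = N̂ / area = 540 / 26 ≈ 20.77 → 20.8 per hectare

density ≈ 20.8 deer mice per hectare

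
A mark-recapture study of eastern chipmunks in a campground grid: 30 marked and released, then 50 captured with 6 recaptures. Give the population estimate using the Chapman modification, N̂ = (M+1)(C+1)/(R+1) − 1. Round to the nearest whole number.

N̂ = (30+1)(50+1)/(6+1) − 1 = 31·51/7 − 1
= 1581/7 − 1 ≈ 225.9 − 1 ≈ 224.9 → 225

N ≈ 225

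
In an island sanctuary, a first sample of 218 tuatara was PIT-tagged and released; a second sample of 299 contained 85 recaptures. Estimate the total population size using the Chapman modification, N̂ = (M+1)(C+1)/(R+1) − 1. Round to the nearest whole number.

N ≈ 763

N̂ = (218+1)(299+1)/(85+1) − 1 = 219·300/86 − 1
= 65700/86 − 1 ≈ 764.0 − 1 ≈ 763.0 → 763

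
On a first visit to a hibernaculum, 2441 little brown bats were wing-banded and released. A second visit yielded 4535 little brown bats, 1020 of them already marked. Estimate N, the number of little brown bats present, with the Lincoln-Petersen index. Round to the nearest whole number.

N = (2441 × 4535) / 1020 = 11069935 / 1020 ≈ 10852.9 → 10853

N ≈ 10,853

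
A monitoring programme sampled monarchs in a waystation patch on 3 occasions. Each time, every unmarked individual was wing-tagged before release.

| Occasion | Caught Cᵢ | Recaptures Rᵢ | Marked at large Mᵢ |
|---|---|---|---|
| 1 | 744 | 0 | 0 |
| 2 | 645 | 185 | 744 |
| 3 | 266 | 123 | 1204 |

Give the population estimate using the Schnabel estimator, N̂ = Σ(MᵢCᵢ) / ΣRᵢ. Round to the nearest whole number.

Σ MᵢCᵢ = 0·744 + 744·645 + 1204·266 = 0 + 479880 + 320264 = 800144
Σ Rᵢ = 0 + 185 + 123 = 308
N̂ = 800144 / 308 ≈ 2597.9 → 2598

N ≈ 2598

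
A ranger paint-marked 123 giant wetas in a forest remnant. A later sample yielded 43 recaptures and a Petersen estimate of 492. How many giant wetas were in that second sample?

C = 172

From N = M·C/R: C = N·R / M = 492·43 / 123 = 21156 / 123 = 172.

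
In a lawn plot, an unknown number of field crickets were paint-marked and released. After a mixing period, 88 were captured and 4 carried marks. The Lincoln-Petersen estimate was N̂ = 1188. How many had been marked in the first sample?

From N = M·C/R: M = N·R / C = 1188·4 / 88 = 4752 / 88 = 54.

M = 54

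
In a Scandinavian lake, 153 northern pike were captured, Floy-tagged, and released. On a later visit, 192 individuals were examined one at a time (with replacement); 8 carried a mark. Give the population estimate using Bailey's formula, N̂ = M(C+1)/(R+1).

N̂ = 153·(192+1)/(8+1) = 153·193/9 = 29529/9 = 3281

N = 3281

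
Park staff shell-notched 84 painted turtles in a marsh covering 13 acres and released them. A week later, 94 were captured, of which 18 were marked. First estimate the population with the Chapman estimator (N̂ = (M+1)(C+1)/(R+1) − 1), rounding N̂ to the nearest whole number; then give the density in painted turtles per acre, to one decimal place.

N̂ = 85·95/19 − 1 = 8075/19 − 1 = 424
Density = N̂ / area = 424 / 13 ≈ 32.62 → 32.6 per acre

density ≈ 32.6 painted turtles per acre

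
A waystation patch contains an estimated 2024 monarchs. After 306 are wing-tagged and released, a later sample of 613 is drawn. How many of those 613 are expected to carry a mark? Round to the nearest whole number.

expected recaptures ≈ 93

The marked fraction of the population is 306/2024, so in a sample of 613 expect C·(M/N) marked.
E[R] = 306 × 613 / 2024 = 187578 / 2024 ≈ 92.7 → 93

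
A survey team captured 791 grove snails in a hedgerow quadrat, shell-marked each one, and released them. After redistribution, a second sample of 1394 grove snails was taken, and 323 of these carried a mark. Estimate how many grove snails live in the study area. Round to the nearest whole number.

N ≈ 3414

Lincoln-Petersen assumes M/N = R/C, so N = M·C / R.
N = (791 × 1394) / 323 = 1102654 / 323 ≈ 3413.8 → 3414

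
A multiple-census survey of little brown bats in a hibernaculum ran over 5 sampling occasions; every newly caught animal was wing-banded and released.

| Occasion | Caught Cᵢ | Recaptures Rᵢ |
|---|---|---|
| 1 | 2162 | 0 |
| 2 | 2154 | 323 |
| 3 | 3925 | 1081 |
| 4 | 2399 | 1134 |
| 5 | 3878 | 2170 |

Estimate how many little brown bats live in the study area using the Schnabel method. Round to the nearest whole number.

N ≈ 14,476

Marked at large before each occasion: Mᵢ = Σⱼ<ᵢ (Cⱼ − Rⱼ) → M1=0, M2=2162, M3=3993, M4=6837, M5=8102
Σ MᵢCᵢ = 0·2162 + 2162·2154 + 3993·3925 + 6837·2399 + 8102·3878 = 0 + 4656948 + 15672525 + 16401963 + 31419556 = 68150992
Σ Rᵢ = 0 + 323 + 1081 + 1134 + 2170 = 4708
N̂ = 68150992 / 4708 ≈ 14475.6 → 14476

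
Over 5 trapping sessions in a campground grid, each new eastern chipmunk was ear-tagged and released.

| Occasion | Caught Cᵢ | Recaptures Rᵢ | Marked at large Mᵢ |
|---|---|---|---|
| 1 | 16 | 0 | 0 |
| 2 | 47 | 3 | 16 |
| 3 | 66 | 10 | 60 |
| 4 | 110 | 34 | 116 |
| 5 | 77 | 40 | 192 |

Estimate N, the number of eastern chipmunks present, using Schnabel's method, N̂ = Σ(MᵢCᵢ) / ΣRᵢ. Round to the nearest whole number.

Σ MᵢCᵢ = 0·16 + 16·47 + 60·66 + 116·110 + 192·77 = 0 + 752 + 3960 + 12760 + 14784 = 32256
Σ Rᵢ = 0 + 3 + 10 + 34 + 40 = 87
N̂ = 32256 / 87 ≈ 370.8 → 371

N ≈ 371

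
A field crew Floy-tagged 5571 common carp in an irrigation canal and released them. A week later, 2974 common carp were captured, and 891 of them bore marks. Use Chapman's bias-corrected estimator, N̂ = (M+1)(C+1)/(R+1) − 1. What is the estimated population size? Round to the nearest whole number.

N ≈ 18,583

N̂ = (5571+1)(2974+1)/(891+1) − 1 = 5572·2975/892 − 1
= 16576700/892 − 1 ≈ 18583.7 − 1 ≈ 18582.7 → 18583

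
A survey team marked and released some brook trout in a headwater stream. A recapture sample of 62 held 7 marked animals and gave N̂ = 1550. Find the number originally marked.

From N = M·C/R: M = N·R / C = 1550·7 / 62 = 10850 / 62 = 175.

M = 175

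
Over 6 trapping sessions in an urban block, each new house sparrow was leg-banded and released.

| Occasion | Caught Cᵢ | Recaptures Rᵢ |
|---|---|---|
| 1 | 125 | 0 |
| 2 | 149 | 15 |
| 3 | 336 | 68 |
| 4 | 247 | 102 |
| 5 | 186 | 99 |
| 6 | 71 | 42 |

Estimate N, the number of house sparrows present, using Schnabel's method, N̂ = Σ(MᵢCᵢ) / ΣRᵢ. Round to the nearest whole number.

N ≈ 1272

Marked at large before each occasion: Mᵢ = Σⱼ<ᵢ (Cⱼ − Rⱼ) → M1=0, M2=125, M3=259, M4=527, M5=672, M6=759
Σ MᵢCᵢ = 0·125 + 125·149 + 259·336 + 527·247 + 672·186 + 759·71 = 0 + 18625 + 87024 + 130169 + 124992 + 53889 = 414699
Σ Rᵢ = 0 + 15 + 68 + 102 + 99 + 42 = 326
N̂ = 414699 / 326 ≈ 1272.1 → 1272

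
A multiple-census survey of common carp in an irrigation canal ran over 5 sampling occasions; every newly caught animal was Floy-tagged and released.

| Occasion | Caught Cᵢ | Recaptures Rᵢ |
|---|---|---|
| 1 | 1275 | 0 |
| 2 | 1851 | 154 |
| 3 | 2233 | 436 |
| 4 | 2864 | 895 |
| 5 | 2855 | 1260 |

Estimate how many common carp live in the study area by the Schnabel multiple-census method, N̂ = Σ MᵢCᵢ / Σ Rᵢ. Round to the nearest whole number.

N ≈ 15,261

Marked at large before each occasion: Mᵢ = Σⱼ<ᵢ (Cⱼ − Rⱼ) → M1=0, M2=1275, M3=2972, M4=4769, M5=6738
Σ MᵢCᵢ = 0·1275 + 1275·1851 + 2972·2233 + 4769·2864 + 6738·2855 = 0 + 2360025 + 6636476 + 13658416 + 19236990 = 41891907
Σ Rᵢ = 0 + 154 + 436 + 895 + 1260 = 2745
N̂ = 41891907 / 2745 ≈ 15261.2 → 15261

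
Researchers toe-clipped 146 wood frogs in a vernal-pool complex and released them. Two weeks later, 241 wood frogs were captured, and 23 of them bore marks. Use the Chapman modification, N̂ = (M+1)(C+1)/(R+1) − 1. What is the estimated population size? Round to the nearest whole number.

N ≈ 1481

N̂ = (146+1)(241+1)/(23+1) − 1 = 147·242/24 − 1
= 35574/24 − 1 ≈ 1482.2 − 1 ≈ 1481.2 → 1481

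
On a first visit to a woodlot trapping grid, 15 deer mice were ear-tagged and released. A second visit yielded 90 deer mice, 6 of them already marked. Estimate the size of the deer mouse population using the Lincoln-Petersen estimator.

N = (15 × 90) / 6 = 1350 / 6 = 225

N = 225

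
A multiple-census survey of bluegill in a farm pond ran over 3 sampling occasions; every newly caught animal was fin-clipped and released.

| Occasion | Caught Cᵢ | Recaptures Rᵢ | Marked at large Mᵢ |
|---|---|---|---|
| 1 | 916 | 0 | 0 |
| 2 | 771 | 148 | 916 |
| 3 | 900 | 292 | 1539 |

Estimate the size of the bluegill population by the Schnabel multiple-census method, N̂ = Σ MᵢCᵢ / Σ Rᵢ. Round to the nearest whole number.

Σ MᵢCᵢ = 0·916 + 916·771 + 1539·900 = 0 + 706236 + 1385100 = 2091336
Σ Rᵢ = 0 + 148 + 292 = 440
N̂ = 2091336 / 440 ≈ 4753.0 → 4753

N ≈ 4753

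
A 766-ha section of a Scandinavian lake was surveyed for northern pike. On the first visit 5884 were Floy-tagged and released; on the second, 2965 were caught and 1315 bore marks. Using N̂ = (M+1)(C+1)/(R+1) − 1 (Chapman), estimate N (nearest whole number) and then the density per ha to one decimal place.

N̂ = 5885·2966/1316 − 1 = 17454910/1316 − 1 ≈ 13262.6 → 13263
Density = N̂ / area = 13263 / 766 ≈ 17.31 → 17.3 per ha

density ≈ 17.3 northern pike per ha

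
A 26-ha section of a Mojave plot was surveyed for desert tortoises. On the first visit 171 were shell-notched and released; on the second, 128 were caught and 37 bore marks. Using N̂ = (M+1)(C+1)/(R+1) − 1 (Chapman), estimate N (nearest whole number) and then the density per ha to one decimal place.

density ≈ 22.4 desert tortoises per ha

N̂ = 172·129/38 − 1 = 22188/38 − 1 ≈ 582.9 → 583
Density = N̂ / area = 583 / 26 ≈ 22.42 → 22.4 per ha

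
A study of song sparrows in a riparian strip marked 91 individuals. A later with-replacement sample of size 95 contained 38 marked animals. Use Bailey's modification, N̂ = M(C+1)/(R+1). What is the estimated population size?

N̂ = 91·(95+1)/(38+1) = 91·96/39 = 8736/39 = 224

N = 224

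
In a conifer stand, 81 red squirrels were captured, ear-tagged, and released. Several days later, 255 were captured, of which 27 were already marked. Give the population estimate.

N = 765

If marked individuals mix randomly, R/C ≈ M/N, giving N ≈ M·C/R.
N = (81 × 255) / 27 = 20655 / 27 = 765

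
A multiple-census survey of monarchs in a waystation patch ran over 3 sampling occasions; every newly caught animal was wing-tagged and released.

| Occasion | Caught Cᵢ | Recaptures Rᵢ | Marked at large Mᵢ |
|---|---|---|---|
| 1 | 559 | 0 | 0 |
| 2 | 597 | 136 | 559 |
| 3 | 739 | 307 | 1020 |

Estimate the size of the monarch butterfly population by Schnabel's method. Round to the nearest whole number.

N ≈ 2455

Σ MᵢCᵢ = 0·559 + 559·597 + 1020·739 = 0 + 333723 + 753780 = 1087503
Σ Rᵢ = 0 + 136 + 307 = 443
N̂ = 1087503 / 443 ≈ 2454.9 → 2455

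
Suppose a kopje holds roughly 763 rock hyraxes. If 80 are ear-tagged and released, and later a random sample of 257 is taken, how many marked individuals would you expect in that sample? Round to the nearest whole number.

expected recaptures ≈ 27

The marked fraction of the population is 80/763, so in a sample of 257 expect C·(M/N) marked.
E[R] = 80 × 257 / 763 = 20560 / 763 ≈ 26.9 → 27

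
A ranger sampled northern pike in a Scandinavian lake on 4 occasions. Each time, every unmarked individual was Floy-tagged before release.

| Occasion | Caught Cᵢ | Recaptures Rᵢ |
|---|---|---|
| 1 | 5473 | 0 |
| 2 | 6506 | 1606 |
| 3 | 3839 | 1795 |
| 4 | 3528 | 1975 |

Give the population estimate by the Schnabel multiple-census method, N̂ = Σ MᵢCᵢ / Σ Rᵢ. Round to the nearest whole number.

Marked at large before each occasion: Mᵢ = Σⱼ<ᵢ (Cⱼ − Rⱼ) → M1=0, M2=5473, M3=10373, M4=12417
Σ MᵢCᵢ = 0·5473 + 5473·6506 + 10373·3839 + 12417·3528 = 0 + 35607338 + 39821947 + 43807176 = 119236461
Σ Rᵢ = 0 + 1606 + 1795 + 1975 = 5376
N̂ = 119236461 / 5376 ≈ 22179.4 → 22179

N ≈ 22,179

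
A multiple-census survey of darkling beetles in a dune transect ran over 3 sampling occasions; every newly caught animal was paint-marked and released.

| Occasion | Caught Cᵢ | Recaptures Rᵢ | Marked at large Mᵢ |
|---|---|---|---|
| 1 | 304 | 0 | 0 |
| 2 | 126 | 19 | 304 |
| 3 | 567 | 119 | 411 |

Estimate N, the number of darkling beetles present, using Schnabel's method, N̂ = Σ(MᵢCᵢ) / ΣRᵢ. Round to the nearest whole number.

N ≈ 1966

Σ MᵢCᵢ = 0·304 + 304·126 + 411·567 = 0 + 38304 + 233037 = 271341
Σ Rᵢ = 0 + 19 + 119 = 138
N̂ = 271341 / 138 ≈ 1966.2 → 1966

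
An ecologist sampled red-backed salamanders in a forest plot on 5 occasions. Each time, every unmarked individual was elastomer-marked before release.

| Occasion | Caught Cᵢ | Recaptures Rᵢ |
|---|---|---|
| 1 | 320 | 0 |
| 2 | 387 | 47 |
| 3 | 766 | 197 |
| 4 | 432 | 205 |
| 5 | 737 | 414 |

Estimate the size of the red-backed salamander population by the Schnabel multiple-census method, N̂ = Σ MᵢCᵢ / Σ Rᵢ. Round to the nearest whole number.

Marked at large before each occasion: Mᵢ = Σⱼ<ᵢ (Cⱼ − Rⱼ) → M1=0, M2=320, M3=660, M4=1229, M5=1456
Σ MᵢCᵢ = 0·320 + 320·387 + 660·766 + 1229·432 + 1456·737 = 0 + 123840 + 505560 + 530928 + 1073072 = 2233400
Σ Rᵢ = 0 + 47 + 197 + 205 + 414 = 863
N̂ = 2233400 / 863 ≈ 2587.9 → 2588

N ≈ 2588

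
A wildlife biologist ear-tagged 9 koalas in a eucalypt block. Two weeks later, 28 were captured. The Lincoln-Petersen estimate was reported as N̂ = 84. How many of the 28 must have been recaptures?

R = 3

From N = M·C/R: R = M·C / N = 9·28 / 84 = 252 / 84 = 3.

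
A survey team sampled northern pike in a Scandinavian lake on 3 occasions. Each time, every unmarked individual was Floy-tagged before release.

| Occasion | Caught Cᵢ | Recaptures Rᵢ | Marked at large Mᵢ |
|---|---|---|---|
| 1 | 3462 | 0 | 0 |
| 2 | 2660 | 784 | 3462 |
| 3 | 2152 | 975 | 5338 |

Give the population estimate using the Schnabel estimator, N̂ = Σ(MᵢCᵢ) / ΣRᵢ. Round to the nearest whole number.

Σ MᵢCᵢ = 0·3462 + 3462·2660 + 5338·2152 = 0 + 9208920 + 11487376 = 20696296
Σ Rᵢ = 0 + 784 + 975 = 1759
N̂ = 20696296 / 1759 ≈ 11765.9 → 11766

N ≈ 11,766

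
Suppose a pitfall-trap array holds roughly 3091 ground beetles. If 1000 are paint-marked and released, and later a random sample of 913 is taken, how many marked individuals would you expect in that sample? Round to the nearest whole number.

expected recaptures ≈ 295

Expected recaptures E[R] = M·C / N.
E[R] = 1000 × 913 / 3091 = 913000 / 3091 ≈ 295.4 → 295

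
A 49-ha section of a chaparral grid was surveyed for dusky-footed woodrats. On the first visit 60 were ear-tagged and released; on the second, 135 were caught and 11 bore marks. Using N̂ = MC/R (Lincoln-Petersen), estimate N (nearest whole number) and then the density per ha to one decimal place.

N̂ = 60·135/11 = 8100/11 ≈ 736.4 → 736
Density = N̂ / area = 736 / 49 ≈ 15.02 → 15.0 per ha

density ≈ 15.0 dusky-footed woodrats per ha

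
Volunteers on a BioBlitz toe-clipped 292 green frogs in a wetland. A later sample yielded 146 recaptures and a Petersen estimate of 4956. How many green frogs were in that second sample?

C = 2478

From N = M·C/R: C = N·R / M = 4956·146 / 292 = 723576 / 292 = 2478.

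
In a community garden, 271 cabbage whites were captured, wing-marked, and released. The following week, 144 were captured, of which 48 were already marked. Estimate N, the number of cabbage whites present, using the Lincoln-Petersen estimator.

N = 813

N = (271 × 144) / 48 = 39024 / 48 = 813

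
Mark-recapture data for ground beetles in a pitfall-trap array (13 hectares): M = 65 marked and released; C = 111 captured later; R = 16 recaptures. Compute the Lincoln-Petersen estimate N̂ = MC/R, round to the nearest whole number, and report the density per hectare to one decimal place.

N̂ = 65·111/16 = 7215/16 ≈ 450.9 → 451
Density = N̂ / area = 451 / 13 ≈ 34.69 → 34.7 per hectare

density ≈ 34.7 ground beetles per hectare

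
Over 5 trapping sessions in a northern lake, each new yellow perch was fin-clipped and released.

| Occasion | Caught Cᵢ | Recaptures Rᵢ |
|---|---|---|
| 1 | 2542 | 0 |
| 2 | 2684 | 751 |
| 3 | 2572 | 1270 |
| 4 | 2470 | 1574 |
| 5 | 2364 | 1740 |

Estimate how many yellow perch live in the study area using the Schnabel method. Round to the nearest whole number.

N ≈ 9068

Marked at large before each occasion: Mᵢ = Σⱼ<ᵢ (Cⱼ − Rⱼ) → M1=0, M2=2542, M3=4475, M4=5777, M5=6673
Σ MᵢCᵢ = 0·2542 + 2542·2684 + 4475·2572 + 5777·2470 + 6673·2364 = 0 + 6822728 + 11509700 + 14269190 + 15774972 = 48376590
Σ Rᵢ = 0 + 751 + 1270 + 1574 + 1740 = 5335
N̂ = 48376590 / 5335 ≈ 9067.8 → 9068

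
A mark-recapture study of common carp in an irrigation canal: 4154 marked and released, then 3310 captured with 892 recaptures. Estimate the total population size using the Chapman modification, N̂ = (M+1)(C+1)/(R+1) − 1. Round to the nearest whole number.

N̂ = (4154+1)(3310+1)/(892+1) − 1 = 4155·3311/893 − 1
= 13757205/893 − 1 ≈ 15405.6 − 1 ≈ 15404.6 → 15405

N ≈ 15,405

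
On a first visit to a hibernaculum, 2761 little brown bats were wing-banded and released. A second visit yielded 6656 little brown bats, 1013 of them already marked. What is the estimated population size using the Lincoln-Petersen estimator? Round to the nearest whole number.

N ≈ 18,141

N = (2761 × 6656) / 1013 = 18377216 / 1013 ≈ 18141.4 → 18141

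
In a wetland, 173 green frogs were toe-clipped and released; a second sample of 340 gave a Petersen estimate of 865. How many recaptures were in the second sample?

From N = M·C/R: R = M·C / N = 173·340 / 865 = 58820 / 865 = 68.

R = 68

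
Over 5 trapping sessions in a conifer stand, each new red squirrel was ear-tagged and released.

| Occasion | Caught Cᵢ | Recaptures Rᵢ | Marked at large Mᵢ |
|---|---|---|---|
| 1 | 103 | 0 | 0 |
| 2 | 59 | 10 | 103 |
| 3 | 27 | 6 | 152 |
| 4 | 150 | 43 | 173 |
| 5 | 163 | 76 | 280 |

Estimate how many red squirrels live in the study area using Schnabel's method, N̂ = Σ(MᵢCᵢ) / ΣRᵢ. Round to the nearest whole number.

N ≈ 606

Σ MᵢCᵢ = 0·103 + 103·59 + 152·27 + 173·150 + 280·163 = 0 + 6077 + 4104 + 25950 + 45640 = 81771
Σ Rᵢ = 0 + 10 + 6 + 43 + 76 = 135
N̂ = 81771 / 135 ≈ 605.7 → 606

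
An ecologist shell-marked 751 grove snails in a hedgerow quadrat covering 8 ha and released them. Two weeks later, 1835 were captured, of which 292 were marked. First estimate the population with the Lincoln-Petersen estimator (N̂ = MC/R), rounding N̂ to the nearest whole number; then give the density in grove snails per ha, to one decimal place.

N̂ = 751·1835/292 = 1378085/292 ≈ 4719.47 → 4719
Density = N̂ / area = 4719 / 8 ≈ 589.88 → 589.9 per ha

density ≈ 589.9 grove snails per ha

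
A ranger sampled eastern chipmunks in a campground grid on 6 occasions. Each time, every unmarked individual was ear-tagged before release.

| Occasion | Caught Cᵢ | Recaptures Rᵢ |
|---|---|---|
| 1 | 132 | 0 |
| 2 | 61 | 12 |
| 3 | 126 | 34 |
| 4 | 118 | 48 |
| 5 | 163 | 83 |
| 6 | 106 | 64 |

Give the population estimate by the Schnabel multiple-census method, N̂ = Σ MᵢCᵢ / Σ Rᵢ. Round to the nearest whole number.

N ≈ 680

Marked at large before each occasion: Mᵢ = Σⱼ<ᵢ (Cⱼ − Rⱼ) → M1=0, M2=132, M3=181, M4=273, M5=343, M6=423
Σ MᵢCᵢ = 0·132 + 132·61 + 181·126 + 273·118 + 343·163 + 423·106 = 0 + 8052 + 22806 + 32214 + 55909 + 44838 = 163819
Σ Rᵢ = 0 + 12 + 34 + 48 + 83 + 64 = 241
N̂ = 163819 / 241 ≈ 679.7 → 680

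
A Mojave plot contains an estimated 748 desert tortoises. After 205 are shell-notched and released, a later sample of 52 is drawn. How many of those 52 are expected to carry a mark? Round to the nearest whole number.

Expected recaptures E[R] = M·C / N.
E[R] = 205 × 52 / 748 = 10660 / 748 ≈ 14.3 → 14

expected recaptures ≈ 14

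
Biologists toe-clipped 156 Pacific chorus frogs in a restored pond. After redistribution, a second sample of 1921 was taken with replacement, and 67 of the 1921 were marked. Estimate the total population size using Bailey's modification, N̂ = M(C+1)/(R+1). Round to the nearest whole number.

N̂ = 156·(1921+1)/(67+1) = 156·1922/68 = 299832/68 ≈ 4409.3 → 4409

N ≈ 4409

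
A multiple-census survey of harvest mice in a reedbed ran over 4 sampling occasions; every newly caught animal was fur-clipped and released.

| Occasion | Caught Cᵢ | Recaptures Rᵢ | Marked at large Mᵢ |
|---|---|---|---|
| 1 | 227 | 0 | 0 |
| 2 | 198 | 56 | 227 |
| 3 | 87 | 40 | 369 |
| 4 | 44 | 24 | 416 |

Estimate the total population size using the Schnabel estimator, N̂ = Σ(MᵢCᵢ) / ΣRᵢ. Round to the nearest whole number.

N ≈ 795

Σ MᵢCᵢ = 0·227 + 227·198 + 369·87 + 416·44 = 0 + 44946 + 32103 + 18304 = 95353
Σ Rᵢ = 0 + 56 + 40 + 24 = 120
N̂ = 95353 / 120 ≈ 794.6 → 795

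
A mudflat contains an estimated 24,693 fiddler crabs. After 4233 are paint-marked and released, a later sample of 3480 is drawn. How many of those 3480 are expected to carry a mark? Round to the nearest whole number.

expected recaptures ≈ 597

Expected recaptures E[R] = M·C / N.
E[R] = 4233 × 3480 / 24693 = 14730840 / 24693 ≈ 596.6 → 597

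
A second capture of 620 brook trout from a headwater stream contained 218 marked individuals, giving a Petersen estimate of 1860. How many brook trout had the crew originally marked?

From N = M·C/R: M = N·R / C = 1860·218 / 620 = 405480 / 620 = 654.

M = 654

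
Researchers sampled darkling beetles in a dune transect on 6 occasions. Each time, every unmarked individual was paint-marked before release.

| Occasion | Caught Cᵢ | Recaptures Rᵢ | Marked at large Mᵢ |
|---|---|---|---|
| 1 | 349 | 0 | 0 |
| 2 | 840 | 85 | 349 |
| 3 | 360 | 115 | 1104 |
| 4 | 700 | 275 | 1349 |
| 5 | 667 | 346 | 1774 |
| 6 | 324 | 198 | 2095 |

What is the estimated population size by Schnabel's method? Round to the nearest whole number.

N ≈ 3432

Σ MᵢCᵢ = 0·349 + 349·840 + 1104·360 + 1349·700 + 1774·667 + 2095·324 = 0 + 293160 + 397440 + 944300 + 1183258 + 678780 = 3496938
Σ Rᵢ = 0 + 85 + 115 + 275 + 346 + 198 = 1019
N̂ = 3496938 / 1019 ≈ 3431.7 → 3432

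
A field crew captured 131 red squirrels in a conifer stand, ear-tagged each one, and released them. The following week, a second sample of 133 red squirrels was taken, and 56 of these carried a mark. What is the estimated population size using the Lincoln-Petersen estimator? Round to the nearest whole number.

If marked individuals mix randomly, R/C ≈ M/N, giving N ≈ M·C/R.
N = (131 × 133) / 56 = 17423 / 56 ≈ 311.1 → 311

N ≈ 311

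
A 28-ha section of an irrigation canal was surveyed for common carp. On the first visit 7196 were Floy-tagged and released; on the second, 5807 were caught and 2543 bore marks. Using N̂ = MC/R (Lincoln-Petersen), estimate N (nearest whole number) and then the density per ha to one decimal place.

N̂ = 7196·5807/2543 = 41787172/2543 ≈ 16432.2 → 16432
Density = N̂ / area = 16432 / 28 ≈ 586.86 → 586.9 per ha

density ≈ 586.9 common carp per ha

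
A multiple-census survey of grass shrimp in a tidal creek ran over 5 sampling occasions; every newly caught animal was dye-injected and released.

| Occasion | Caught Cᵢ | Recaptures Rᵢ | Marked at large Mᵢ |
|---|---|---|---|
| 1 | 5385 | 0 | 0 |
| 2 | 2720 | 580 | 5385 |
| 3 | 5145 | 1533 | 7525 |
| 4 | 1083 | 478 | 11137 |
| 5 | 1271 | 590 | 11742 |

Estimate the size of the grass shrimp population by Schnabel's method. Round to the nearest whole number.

N ≈ 25,259

Σ MᵢCᵢ = 0·5385 + 5385·2720 + 7525·5145 + 11137·1083 + 11742·1271 = 0 + 14647200 + 38716125 + 12061371 + 14924082 = 80348778
Σ Rᵢ = 0 + 580 + 1533 + 478 + 590 = 3181
N̂ = 80348778 / 3181 ≈ 25259.0 → 25259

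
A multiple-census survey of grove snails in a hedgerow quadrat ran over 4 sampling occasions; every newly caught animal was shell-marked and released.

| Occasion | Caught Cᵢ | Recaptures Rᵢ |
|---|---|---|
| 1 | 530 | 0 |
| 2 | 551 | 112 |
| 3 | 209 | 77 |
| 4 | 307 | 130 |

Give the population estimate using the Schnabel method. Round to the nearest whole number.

Marked at large before each occasion: Mᵢ = Σⱼ<ᵢ (Cⱼ − Rⱼ) → M1=0, M2=530, M3=969, M4=1101
Σ MᵢCᵢ = 0·530 + 530·551 + 969·209 + 1101·307 = 0 + 292030 + 202521 + 338007 = 832558
Σ Rᵢ = 0 + 112 + 77 + 130 = 319
N̂ = 832558 / 319 ≈ 2609.9 → 2610

N ≈ 2610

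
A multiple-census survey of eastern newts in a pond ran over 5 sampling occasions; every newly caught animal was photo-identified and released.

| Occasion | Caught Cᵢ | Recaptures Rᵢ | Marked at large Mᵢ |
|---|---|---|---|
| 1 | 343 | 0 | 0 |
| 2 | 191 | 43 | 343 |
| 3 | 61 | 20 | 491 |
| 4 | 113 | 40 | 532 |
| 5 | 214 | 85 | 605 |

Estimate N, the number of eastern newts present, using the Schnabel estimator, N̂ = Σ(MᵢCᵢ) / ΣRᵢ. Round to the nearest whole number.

N ≈ 1516

Σ MᵢCᵢ = 0·343 + 343·191 + 491·61 + 532·113 + 605·214 = 0 + 65513 + 29951 + 60116 + 129470 = 285050
Σ Rᵢ = 0 + 43 + 20 + 40 + 85 = 188
N̂ = 285050 / 188 ≈ 1516.2 → 1516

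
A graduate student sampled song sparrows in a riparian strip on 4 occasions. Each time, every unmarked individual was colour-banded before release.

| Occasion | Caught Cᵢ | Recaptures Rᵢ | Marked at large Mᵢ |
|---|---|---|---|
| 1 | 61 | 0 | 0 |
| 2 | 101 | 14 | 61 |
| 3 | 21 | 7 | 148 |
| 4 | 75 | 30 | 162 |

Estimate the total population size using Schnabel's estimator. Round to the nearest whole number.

N ≈ 420

Σ MᵢCᵢ = 0·61 + 61·101 + 148·21 + 162·75 = 0 + 6161 + 3108 + 12150 = 21419
Σ Rᵢ = 0 + 14 + 7 + 30 = 51
N̂ = 21419 / 51 ≈ 420.0 → 420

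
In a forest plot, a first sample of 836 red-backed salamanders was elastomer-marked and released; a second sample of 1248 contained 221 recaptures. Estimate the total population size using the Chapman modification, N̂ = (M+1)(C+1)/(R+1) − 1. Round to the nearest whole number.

N̂ = (836+1)(1248+1)/(221+1) − 1 = 837·1249/222 − 1
= 1045413/222 − 1 ≈ 4709.1 − 1 ≈ 4708.1 → 4708

N ≈ 4708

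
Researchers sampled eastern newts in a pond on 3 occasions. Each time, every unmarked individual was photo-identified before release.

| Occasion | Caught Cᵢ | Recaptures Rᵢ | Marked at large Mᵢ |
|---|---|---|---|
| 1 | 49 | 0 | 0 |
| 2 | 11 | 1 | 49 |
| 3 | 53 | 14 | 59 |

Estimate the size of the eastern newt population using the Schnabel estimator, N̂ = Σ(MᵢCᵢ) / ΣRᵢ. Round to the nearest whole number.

N ≈ 244

Σ MᵢCᵢ = 0·49 + 49·11 + 59·53 = 0 + 539 + 3127 = 3666
Σ Rᵢ = 0 + 1 + 14 = 15
N̂ = 3666 / 15 ≈ 244.4 → 244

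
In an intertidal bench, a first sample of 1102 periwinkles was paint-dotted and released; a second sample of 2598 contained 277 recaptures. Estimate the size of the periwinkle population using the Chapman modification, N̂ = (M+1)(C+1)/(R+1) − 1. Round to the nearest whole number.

N ≈ 10,311

N̂ = (1102+1)(2598+1)/(277+1) − 1 = 1103·2599/278 − 1
= 2866697/278 − 1 ≈ 10311.9 − 1 ≈ 10310.9 → 10311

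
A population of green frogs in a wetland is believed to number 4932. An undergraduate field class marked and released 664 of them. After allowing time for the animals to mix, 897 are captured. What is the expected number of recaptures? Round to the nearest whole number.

The marked fraction of the population is 664/4932, so in a sample of 897 expect C·(M/N) marked.
E[R] = 664 × 897 / 4932 = 595608 / 4932 ≈ 120.8 → 121

expected recaptures ≈ 121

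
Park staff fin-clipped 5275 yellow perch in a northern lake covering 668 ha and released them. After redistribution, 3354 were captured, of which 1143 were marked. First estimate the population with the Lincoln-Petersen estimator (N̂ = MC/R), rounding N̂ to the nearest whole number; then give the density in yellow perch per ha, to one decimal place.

density ≈ 23.2 yellow perch per ha

N̂ = 5275·3354/1143 = 17692350/1143 ≈ 15478.9 → 15479
Density = N̂ / area = 15479 / 668 ≈ 23.17 → 23.2 per ha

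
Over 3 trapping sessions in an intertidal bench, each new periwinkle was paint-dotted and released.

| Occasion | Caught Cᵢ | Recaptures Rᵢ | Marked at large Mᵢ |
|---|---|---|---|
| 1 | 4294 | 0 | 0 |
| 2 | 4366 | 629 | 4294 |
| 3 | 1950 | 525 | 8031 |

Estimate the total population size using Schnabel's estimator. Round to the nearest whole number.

Σ MᵢCᵢ = 0·4294 + 4294·4366 + 8031·1950 = 0 + 18747604 + 15660450 = 34408054
Σ Rᵢ = 0 + 629 + 525 = 1154
N̂ = 34408054 / 1154 ≈ 29816.3 → 29816

N ≈ 29,816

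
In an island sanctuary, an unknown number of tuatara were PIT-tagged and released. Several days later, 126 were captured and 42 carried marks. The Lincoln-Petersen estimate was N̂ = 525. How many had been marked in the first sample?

From N = M·C/R: M = N·R / C = 525·42 / 126 = 22050 / 126 = 175.

M = 175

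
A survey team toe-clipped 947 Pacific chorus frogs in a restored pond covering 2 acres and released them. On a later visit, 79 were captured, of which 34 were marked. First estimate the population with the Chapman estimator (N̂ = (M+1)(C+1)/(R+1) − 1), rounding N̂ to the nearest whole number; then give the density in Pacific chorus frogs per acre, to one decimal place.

density ≈ 1083.0 Pacific chorus frogs per acre

N̂ = 948·80/35 − 1 = 75840/35 − 1 ≈ 2165.9 → 2166
Density = N̂ / area = 2166 / 2 = 1083.0 per acre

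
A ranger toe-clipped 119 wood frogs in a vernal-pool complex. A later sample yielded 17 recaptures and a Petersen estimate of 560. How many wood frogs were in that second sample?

C = 80

From N = M·C/R: C = N·R / M = 560·17 / 119 = 9520 / 119 = 80.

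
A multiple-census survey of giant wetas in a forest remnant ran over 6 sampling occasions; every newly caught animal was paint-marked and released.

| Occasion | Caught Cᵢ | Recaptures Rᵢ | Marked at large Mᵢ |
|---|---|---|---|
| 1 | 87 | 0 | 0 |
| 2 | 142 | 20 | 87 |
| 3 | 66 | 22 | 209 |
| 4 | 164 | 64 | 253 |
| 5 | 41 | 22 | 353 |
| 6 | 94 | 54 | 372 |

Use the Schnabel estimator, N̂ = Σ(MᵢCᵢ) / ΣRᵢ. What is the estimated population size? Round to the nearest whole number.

Σ MᵢCᵢ = 0·87 + 87·142 + 209·66 + 253·164 + 353·41 + 372·94 = 0 + 12354 + 13794 + 41492 + 14473 + 34968 = 117081
Σ Rᵢ = 0 + 20 + 22 + 64 + 22 + 54 = 182
N̂ = 117081 / 182 ≈ 643.3 → 643

N ≈ 643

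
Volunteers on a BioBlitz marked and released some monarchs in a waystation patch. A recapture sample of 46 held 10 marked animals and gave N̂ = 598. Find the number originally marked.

From N = M·C/R: M = N·R / C = 598·10 / 46 = 5980 / 46 = 130.

M = 130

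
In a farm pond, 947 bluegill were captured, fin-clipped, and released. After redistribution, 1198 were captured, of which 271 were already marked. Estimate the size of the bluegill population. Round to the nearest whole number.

Lincoln-Petersen assumes M/N = R/C, so N = M·C / R.
N = (947 × 1198) / 271 = 1134506 / 271 ≈ 4186.4 → 4186

N ≈ 4186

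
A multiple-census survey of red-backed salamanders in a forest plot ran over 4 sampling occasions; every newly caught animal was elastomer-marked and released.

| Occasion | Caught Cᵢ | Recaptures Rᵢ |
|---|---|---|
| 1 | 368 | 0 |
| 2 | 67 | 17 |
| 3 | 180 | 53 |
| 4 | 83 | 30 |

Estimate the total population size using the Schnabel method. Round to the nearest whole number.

Marked at large before each occasion: Mᵢ = Σⱼ<ᵢ (Cⱼ − Rⱼ) → M1=0, M2=368, M3=418, M4=545
Σ MᵢCᵢ = 0·368 + 368·67 + 418·180 + 545·83 = 0 + 24656 + 75240 + 45235 = 145131
Σ Rᵢ = 0 + 17 + 53 + 30 = 100
N̂ = 145131 / 100 ≈ 1451.3 → 1451

N ≈ 1451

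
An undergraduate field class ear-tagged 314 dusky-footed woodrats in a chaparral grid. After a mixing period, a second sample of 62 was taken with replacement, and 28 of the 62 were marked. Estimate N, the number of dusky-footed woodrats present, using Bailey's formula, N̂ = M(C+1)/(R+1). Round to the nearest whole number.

N̂ = 314·(62+1)/(28+1) = 314·63/29 = 19782/29 ≈ 682.1 → 682

N ≈ 682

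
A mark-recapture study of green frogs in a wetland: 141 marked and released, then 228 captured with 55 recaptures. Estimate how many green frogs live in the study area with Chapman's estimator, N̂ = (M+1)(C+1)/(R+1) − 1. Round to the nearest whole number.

N ≈ 580

N̂ = (141+1)(228+1)/(55+1) − 1 = 142·229/56 − 1
= 32518/56 − 1 ≈ 580.7 − 1 ≈ 579.7 → 580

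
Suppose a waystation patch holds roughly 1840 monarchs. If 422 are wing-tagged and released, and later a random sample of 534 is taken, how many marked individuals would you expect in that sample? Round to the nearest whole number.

expected recaptures ≈ 122

Expected recaptures E[R] = M·C / N.
E[R] = 422 × 534 / 1840 = 225348 / 1840 ≈ 122.47 → 122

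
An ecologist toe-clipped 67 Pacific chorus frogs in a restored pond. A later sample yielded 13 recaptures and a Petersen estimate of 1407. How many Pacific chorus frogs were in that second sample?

C = 273

From N = M·C/R: C = N·R / M = 1407·13 / 67 = 18291 / 67 = 273.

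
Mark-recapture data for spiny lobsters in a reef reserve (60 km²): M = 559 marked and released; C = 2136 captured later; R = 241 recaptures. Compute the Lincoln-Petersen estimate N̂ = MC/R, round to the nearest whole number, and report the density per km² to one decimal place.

density ≈ 82.6 spiny lobsters per km²

N̂ = 559·2136/241 = 1194024/241 ≈ 4954.46 → 4954
Density = N̂ / area = 4954 / 60 ≈ 82.57 → 82.6 per km²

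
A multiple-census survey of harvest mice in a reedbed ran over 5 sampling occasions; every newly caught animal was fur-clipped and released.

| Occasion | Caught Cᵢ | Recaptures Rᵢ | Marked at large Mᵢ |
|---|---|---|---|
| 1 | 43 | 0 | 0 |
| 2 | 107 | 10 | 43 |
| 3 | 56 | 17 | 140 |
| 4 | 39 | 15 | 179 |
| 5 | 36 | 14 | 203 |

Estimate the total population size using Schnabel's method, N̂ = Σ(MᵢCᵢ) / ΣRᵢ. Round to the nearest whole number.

Σ MᵢCᵢ = 0·43 + 43·107 + 140·56 + 179·39 + 203·36 = 0 + 4601 + 7840 + 6981 + 7308 = 26730
Σ Rᵢ = 0 + 10 + 17 + 15 + 14 = 56
N̂ = 26730 / 56 ≈ 477.3 → 477

N ≈ 477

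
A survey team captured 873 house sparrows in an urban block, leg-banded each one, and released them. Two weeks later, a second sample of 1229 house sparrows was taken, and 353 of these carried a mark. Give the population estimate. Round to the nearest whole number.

N ≈ 3039

Lincoln-Petersen assumes M/N = R/C, so N = M·C / R.
N = (873 × 1229) / 353 = 1072917 / 353 ≈ 3039.4 → 3039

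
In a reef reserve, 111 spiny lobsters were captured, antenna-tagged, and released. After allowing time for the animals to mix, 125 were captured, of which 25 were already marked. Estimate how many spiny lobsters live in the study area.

N = (111 × 125) / 25 = 13875 / 25 = 555

N = 555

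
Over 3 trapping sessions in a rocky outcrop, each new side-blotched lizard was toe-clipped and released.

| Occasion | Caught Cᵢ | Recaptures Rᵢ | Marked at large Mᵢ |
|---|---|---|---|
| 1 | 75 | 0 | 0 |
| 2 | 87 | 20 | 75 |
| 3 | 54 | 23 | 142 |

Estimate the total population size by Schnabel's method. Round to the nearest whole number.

Σ MᵢCᵢ = 0·75 + 75·87 + 142·54 = 0 + 6525 + 7668 = 14193
Σ Rᵢ = 0 + 20 + 23 = 43
N̂ = 14193 / 43 ≈ 330.1 → 330

N ≈ 330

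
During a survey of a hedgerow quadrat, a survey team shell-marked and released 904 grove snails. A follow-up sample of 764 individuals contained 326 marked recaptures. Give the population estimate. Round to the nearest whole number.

N ≈ 2119

N = (904 × 764) / 326 = 690656 / 326 ≈ 2118.6 → 2119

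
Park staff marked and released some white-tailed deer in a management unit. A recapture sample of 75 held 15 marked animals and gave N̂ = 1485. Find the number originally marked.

M = 297

From N = M·C/R: M = N·R / C = 1485·15 / 75 = 22275 / 75 = 297.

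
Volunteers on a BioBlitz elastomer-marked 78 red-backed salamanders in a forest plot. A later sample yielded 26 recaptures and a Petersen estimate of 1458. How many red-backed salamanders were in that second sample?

C = 486

From N = M·C/R: C = N·R / M = 1458·26 / 78 = 37908 / 78 = 486.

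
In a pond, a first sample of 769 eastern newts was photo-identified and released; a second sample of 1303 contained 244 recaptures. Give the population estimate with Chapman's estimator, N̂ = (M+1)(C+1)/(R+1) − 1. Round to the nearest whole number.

N̂ = (769+1)(1303+1)/(244+1) − 1 = 770·1304/245 − 1
= 1004080/245 − 1 ≈ 4098.3 − 1 ≈ 4097.3 → 4097

N ≈ 4097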